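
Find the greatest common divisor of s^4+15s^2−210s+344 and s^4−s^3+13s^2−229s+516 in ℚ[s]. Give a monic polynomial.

Apply the Euclidean algorithm:
  s^4+15s^2−210s+344 = (s^4−s^3+13s^2−229s+516) + (s^3+2s^2+19s−172)
  s^4−s^3+13s^2−229s+516 = (s−3)(s^3+2s^2+19s−172) + (0)
The last nonzero remainder s^3+2s^2+19s−172 is already monic.

s^3+2s^2+19s−172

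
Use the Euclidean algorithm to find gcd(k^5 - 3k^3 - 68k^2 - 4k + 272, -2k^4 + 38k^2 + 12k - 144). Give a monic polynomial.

k^2 - 6k + 8

By polynomial division,
  k^5 - 3k^3 - 68k^2 - 4k + 272 = (-(1/2)k)(-2k^4 + 38k^2 + 12k - 144) + (16k^3 - 62k^2 - 76k + 272)
  -2k^4 + 38k^2 + 12k - 144 = (-(1/8)k - 31/64)(16k^3 - 62k^2 - 76k + 272) + (-(49/32)k^2 + (147/16)k - 49/4)
  16k^3 - 62k^2 - 76k + 272 = (-(512/49)k - 1088/49)(-(49/32)k^2 + (147/16)k - 49/4) + (0)
Last nonzero remainder: -(49/32)k^2 + (147/16)k - 49/4. Dividing through by -49/32 gives the monic gcd k^2 - 6k + 8.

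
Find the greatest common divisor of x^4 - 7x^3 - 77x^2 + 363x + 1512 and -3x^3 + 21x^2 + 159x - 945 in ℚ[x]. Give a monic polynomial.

By polynomial division,
  x^4 - 7x^3 - 77x^2 + 363x + 1512 = (-(1/3)x)(-3x^3 + 21x^2 + 159x - 945) + (-24x^2 + 48x + 1512)
  -3x^3 + 21x^2 + 159x - 945 = ((1/8)x - 5/8)(-24x^2 + 48x + 1512) + (0)
Last nonzero remainder: -24x^2 + 48x + 1512. Dividing through by -24 gives the monic gcd x^2 - 2x - 63.

x^2 - 2x - 63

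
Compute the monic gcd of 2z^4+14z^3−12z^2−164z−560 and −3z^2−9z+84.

z^2+3z−28

Euclidean algorithm in ℚ[z]:
  2z^4+14z^3−12z^2−164z−560 = (−(2/3)z^2−(8/3)z−20/3)(−3z^2−9z+84) + (0)
Last nonzero remainder: −3z^2−9z+84. Dividing through by −3 gives the monic gcd z^2+3z−28.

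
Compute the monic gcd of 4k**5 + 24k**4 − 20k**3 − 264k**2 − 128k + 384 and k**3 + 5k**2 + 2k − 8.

k**3 + 5k**2 + 2k − 8

Apply the Euclidean algorithm:
  4k**5 + 24k**4 − 20k**3 − 264k**2 − 128k + 384 = (4k**2 + 4k − 48)(k**3 + 5k**2 + 2k − 8) + (0)
The last nonzero remainder k**3 + 5k**2 + 2k − 8 is already monic.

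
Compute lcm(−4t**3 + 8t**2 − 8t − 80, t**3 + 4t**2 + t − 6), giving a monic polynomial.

t**5 − 5t**3 + 30t**2 + 34t − 60

By polynomial division,
  −4t**3 + 8t**2 − 8t − 80 = (−4)(t**3 + 4t**2 + t − 6) + (24t**2 − 4t − 104)
  t**3 + 4t**2 + t − 6 = ((1/24)t + 25/144)(24t**2 − 4t − 104) + ((217/36)t + 217/18)
  24t**2 − 4t − 104 = ((864/217)t − 1872/217)((217/36)t + 217/18) + (0)
Last nonzero remainder: (217/36)t + 217/18. Dividing through by 217/36 gives the monic gcd t + 2.
Then lcm(f, g) = f·g / gcd(f, g); expanding and making the result monic gives the answer.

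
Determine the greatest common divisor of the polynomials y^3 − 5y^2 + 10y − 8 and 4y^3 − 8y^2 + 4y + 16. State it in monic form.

y^2 − 3y + 4

By polynomial division,
  y^3 − 5y^2 + 10y − 8 = (1/4)(4y^3 − 8y^2 + 4y + 16) + (−3y^2 + 9y − 12)
  4y^3 − 8y^2 + 4y + 16 = (−(4/3)y − 4/3)(−3y^2 + 9y − 12) + (0)
Last nonzero remainder: −3y^2 + 9y − 12. Dividing through by −3 gives the monic gcd y^2 − 3y + 4.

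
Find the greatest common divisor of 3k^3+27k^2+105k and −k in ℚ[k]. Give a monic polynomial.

k

By polynomial division,
  3k^3+27k^2+105k = (−3k^2−27k−105)(−k) + (0)
Last nonzero remainder: −k. Dividing through by −1 gives the monic gcd k.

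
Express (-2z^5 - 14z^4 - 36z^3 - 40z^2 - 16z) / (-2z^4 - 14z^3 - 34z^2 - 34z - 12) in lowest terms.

(z^3 + 4z^2 + 4z)/(z^2 + 4z + 3)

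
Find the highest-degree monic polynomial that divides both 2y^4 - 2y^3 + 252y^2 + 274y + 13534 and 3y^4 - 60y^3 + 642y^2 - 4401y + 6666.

y^2 - 7y + 101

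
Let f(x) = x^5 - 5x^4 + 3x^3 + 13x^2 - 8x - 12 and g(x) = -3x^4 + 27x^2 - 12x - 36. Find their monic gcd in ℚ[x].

By polynomial division,
  x^5 - 5x^4 + 3x^3 + 13x^2 - 8x - 12 = (-(1/3)x + 5/3)(-3x^4 + 27x^2 - 12x - 36) + (12x^3 - 36x^2 + 48)
  -3x^4 + 27x^2 - 12x - 36 = (-(1/4)x - 3/4)(12x^3 - 36x^2 + 48) + (0)
Last nonzero remainder: 12x^3 - 36x^2 + 48. Dividing through by 12 gives the monic gcd x^3 - 3x^2 + 4.

x^3 - 3x^2 + 4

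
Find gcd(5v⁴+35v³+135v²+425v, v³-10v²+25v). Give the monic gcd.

Euclidean algorithm in ℚ[v]:
  5v⁴+35v³+135v²+425v = (5v+85)(v³-10v²+25v) + (860v²-1700v)
  v³-10v²+25v = ((1/860)v-69/7396)(860v²-1700v) + ((16900/1849)v)
  860v²-1700v = ((79507/845)v-31433/169)((16900/1849)v) + (0)
Last nonzero remainder: (16900/1849)v. Dividing through by 16900/1849 gives the monic gcd v.

v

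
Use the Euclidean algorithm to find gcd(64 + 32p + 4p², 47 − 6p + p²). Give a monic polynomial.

1

Euclidean algorithm in ℚ[p]:
  4p² + 32p + 64 = (4)(p² − 6p + 47) + (56p − 124)
  p² − 6p + 47 = ((1/56)p − 53/784)(56p − 124) + (7569/196)
  56p − 124 = ((10976/7569)p − 24304/7569)(7569/196) + (0)
The last nonzero remainder is the constant 7569/196, so the polynomials are coprime and gcd = 1.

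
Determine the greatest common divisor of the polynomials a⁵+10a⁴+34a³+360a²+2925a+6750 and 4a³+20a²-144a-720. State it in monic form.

a²+11a+30

Apply the Euclidean algorithm:
  a⁵+10a⁴+34a³+360a²+2925a+6750 = ((1/4)a²+(5/4)a+45/4)(4a³+20a²-144a-720) + (495a²+5445a+14850)
  4a³+20a²-144a-720 = ((4/495)a-8/165)(495a²+5445a+14850) + (0)
Last nonzero remainder: 495a²+5445a+14850. Dividing through by 495 gives the monic gcd a²+11a+30.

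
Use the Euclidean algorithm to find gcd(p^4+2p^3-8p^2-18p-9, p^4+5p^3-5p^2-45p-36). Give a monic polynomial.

p^3+p^2-9p-9

Repeated division with remainder:
  p^4+2p^3-8p^2-18p-9 = (p^4+5p^3-5p^2-45p-36) + (-3p^3-3p^2+27p+27)
  p^4+5p^3-5p^2-45p-36 = (-(1/3)p-4/3)(-3p^3-3p^2+27p+27) + (0)
Last nonzero remainder: -3p^3-3p^2+27p+27. Dividing through by -3 gives the monic gcd p^3+p^2-9p-9.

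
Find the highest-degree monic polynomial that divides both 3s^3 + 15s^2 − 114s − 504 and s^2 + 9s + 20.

By polynomial division,
  3s^3 + 15s^2 − 114s − 504 = (3s − 12)(s^2 + 9s + 20) + (−66s − 264)
  s^2 + 9s + 20 = (−(1/66)s − 5/66)(−66s − 264) + (0)
Last nonzero remainder: −66s − 264. Dividing through by −66 gives the monic gcd s + 4.

s + 4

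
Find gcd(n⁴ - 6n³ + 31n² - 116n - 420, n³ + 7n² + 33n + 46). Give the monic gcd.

Euclidean algorithm in ℚ[n]:
  n⁴ - 6n³ + 31n² - 116n - 420 = (n - 13)(n³ + 7n² + 33n + 46) + (89n² + 267n + 178)
  n³ + 7n² + 33n + 46 = ((1/89)n + 4/89)(89n² + 267n + 178) + (19n + 38)
  89n² + 267n + 178 = ((89/19)n + 89/19)(19n + 38) + (0)
Last nonzero remainder: 19n + 38. Dividing through by 19 gives the monic gcd n + 2.

n + 2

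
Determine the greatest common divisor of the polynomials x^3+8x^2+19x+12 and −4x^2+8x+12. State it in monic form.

x+1

Repeated division with remainder:
  x^3+8x^2+19x+12 = (−(1/4)x−5/2)(−4x^2+8x+12) + (42x+42)
  −4x^2+8x+12 = (−(2/21)x+2/7)(42x+42) + (0)
Last nonzero remainder: 42x+42. Dividing through by 42 gives the monic gcd x+1.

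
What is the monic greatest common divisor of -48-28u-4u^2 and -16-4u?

By polynomial division,
  -4u^2-28u-48 = (u+3)(-4u-16) + (0)
Last nonzero remainder: -4u-16. Dividing through by -4 gives the monic gcd u+4.

4+u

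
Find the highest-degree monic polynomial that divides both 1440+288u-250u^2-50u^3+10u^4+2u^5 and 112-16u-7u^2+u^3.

-16+u^2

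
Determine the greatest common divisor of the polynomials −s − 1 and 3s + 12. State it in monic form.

1

Apply the Euclidean algorithm:
  −s − 1 = (−1/3)(3s + 12) + (3)
  3s + 12 = (s + 4)(3) + (0)
The last nonzero remainder is the constant 3, so the polynomials are coprime and gcd = 1.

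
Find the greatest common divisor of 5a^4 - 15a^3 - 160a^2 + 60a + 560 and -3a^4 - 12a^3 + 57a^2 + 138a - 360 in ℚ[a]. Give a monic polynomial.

a^2 + 2a - 8

By polynomial division,
  5a^4 - 15a^3 - 160a^2 + 60a + 560 = (-5/3)(-3a^4 - 12a^3 + 57a^2 + 138a - 360) + (-35a^3 - 65a^2 + 290a - 40)
  -3a^4 - 12a^3 + 57a^2 + 138a - 360 = ((3/35)a + 9/49)(-35a^3 - 65a^2 + 290a - 40) + ((2160/49)a^2 + (4320/49)a - 17280/49)
  -35a^3 - 65a^2 + 290a - 40 = (-(343/432)a + 49/432)((2160/49)a^2 + (4320/49)a - 17280/49) + (0)
Last nonzero remainder: (2160/49)a^2 + (4320/49)a - 17280/49. Dividing through by 2160/49 gives the monic gcd a^2 + 2a - 8.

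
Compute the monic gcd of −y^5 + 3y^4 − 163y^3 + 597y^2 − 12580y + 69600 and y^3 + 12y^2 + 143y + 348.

y^2 + 9y + 116

Apply the Euclidean algorithm:
  −y^5 + 3y^4 − 163y^3 + 597y^2 − 12580y + 69600 = (−y^2 + 15y − 200)(y^3 + 12y^2 + 143y + 348) + (1200y^2 + 10800y + 139200)
  y^3 + 12y^2 + 143y + 348 = ((1/1200)y + 1/400)(1200y^2 + 10800y + 139200) + (0)
Last nonzero remainder: 1200y^2 + 10800y + 139200. Dividing through by 1200 gives the monic gcd y^2 + 9y + 116.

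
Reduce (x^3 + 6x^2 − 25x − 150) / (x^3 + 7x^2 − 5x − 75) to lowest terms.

(x^2 + x − 30)/(x^2 + 2x − 15)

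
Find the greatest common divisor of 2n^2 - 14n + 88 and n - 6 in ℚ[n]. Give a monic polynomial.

1

Repeated division with remainder:
  2n^2 - 14n + 88 = (2n - 2)(n - 6) + (76)
  n - 6 = ((1/76)n - 3/38)(76) + (0)
The last nonzero remainder is the constant 76, so the polynomials are coprime and gcd = 1.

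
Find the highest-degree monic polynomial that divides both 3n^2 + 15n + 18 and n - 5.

1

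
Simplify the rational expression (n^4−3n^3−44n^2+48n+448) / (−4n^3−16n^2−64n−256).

By polynomial division,
  n^4−3n^3−44n^2+48n+448 = (−(1/4)n+7/4)(−4n^3−16n^2−64n−256) + (−32n^2+96n+896)
  −4n^3−16n^2−64n−256 = ((1/8)n+7/8)(−32n^2+96n+896) + (−260n−1040)
  −32n^2+96n+896 = ((8/65)n−56/65)(−260n−1040) + (0)
Last nonzero remainder: −260n−1040. Dividing through by −260 gives the monic gcd n+4.
Cancel n+4 from numerator and denominator to get the reduced form.

(−n^3+7n^2+16n−112)/(4n^2+64)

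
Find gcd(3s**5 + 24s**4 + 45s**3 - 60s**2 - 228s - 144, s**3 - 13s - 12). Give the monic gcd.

s**2 + 4s + 3

Euclidean algorithm in ℚ[s]:
  3s**5 + 24s**4 + 45s**3 - 60s**2 - 228s - 144 = (3s**2 + 24s + 84)(s**3 - 13s - 12) + (288s**2 + 1152s + 864)
  s**3 - 13s - 12 = ((1/288)s - 1/72)(288s**2 + 1152s + 864) + (0)
Last nonzero remainder: 288s**2 + 1152s + 864. Dividing through by 288 gives the monic gcd s**2 + 4s + 3.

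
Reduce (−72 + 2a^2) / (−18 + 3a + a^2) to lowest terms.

(−12 + 2a)/(−3 + a)

By polynomial division,
  2a^2 − 72 = (2)(a^2 + 3a − 18) + (−6a − 36)
  a^2 + 3a − 18 = (−(1/6)a + 1/2)(−6a − 36) + (0)
Last nonzero remainder: −6a − 36. Dividing through by −6 gives the monic gcd a + 6.
Cancel a + 6 from numerator and denominator to get the reduced form.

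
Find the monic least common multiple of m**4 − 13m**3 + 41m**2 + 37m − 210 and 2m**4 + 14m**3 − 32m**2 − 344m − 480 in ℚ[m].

m**6 − 3m**5 − 65m**4 + 135m**3 + 1144m**2 − 1212m − 5040

Euclidean algorithm in ℚ[m]:
  m**4 − 13m**3 + 41m**2 + 37m − 210 = (1/2)(2m**4 + 14m**3 − 32m**2 − 344m − 480) + (−20m**3 + 57m**2 + 209m + 30)
  2m**4 + 14m**3 − 32m**2 − 344m − 480 = (−(1/10)m − 197/200)(−20m**3 + 57m**2 + 209m + 30) + ((9009/200)m**2 − (27027/200)m − 9009/20)
  −20m**3 + 57m**2 + 209m + 30 = (−(4000/9009)m − 200/3003)((9009/200)m**2 − (27027/200)m − 9009/20) + (0)
Last nonzero remainder: (9009/200)m**2 − (27027/200)m − 9009/20. Dividing through by 9009/200 gives the monic gcd m**2 − 3m − 10.
Then lcm(f, g) = f·g / gcd(f, g); expanding and making the result monic gives the answer.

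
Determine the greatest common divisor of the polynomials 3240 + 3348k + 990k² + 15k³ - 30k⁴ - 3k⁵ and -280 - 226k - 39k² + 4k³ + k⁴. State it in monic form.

10 + 7k + k²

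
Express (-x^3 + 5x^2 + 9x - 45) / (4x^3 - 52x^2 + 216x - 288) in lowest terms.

(-x^2 + 2x + 15)/(4x^2 - 40x + 96)

By polynomial division,
  -x^3 + 5x^2 + 9x - 45 = (-1/4)(4x^3 - 52x^2 + 216x - 288) + (-8x^2 + 63x - 117)
  4x^3 - 52x^2 + 216x - 288 = (-(1/2)x + 41/16)(-8x^2 + 63x - 117) + (-(63/16)x + 189/16)
  -8x^2 + 63x - 117 = ((128/63)x - 208/21)(-(63/16)x + 189/16) + (0)
Last nonzero remainder: -(63/16)x + 189/16. Dividing through by -63/16 gives the monic gcd x - 3.
Cancel x - 3 from numerator and denominator to get the reduced form.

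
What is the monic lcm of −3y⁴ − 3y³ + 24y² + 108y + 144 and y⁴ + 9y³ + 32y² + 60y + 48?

Euclidean algorithm in ℚ[y]:
  −3y⁴ − 3y³ + 24y² + 108y + 144 = (−3)(y⁴ + 9y³ + 32y² + 60y + 48) + (24y³ + 120y² + 288y + 288)
  y⁴ + 9y³ + 32y² + 60y + 48 = ((1/24)y + 1/6)(24y³ + 120y² + 288y + 288) + (0)
Last nonzero remainder: 24y³ + 120y² + 288y + 288. Dividing through by 24 gives the monic gcd y³ + 5y² + 12y + 12.
Then lcm(f, g) = f·g / gcd(f, g); expanding and making the result monic gives the answer.

y⁵ + 5y⁴ − 4y³ − 68y² − 192y − 192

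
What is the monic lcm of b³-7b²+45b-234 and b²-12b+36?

By polynomial division,
  b³-7b²+45b-234 = (b+5)(b²-12b+36) + (69b-414)
  b²-12b+36 = ((1/69)b-2/23)(69b-414) + (0)
Last nonzero remainder: 69b-414. Dividing through by 69 gives the monic gcd b-6.
Then lcm(f, g) = f·g / gcd(f, g); expanding and making the result monic gives the answer.

b⁴-13b³+87b²-504b+1404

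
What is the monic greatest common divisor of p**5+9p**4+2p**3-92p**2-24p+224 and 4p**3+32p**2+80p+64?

p**2+6p+8

Repeated division with remainder:
  p**5+9p**4+2p**3-92p**2-24p+224 = ((1/4)p**2+(1/4)p-13/2)(4p**3+32p**2+80p+64) + (80p**2+480p+640)
  4p**3+32p**2+80p+64 = ((1/20)p+1/10)(80p**2+480p+640) + (0)
Last nonzero remainder: 80p**2+480p+640. Dividing through by 80 gives the monic gcd p**2+6p+8.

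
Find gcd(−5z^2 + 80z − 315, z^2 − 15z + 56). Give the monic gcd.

z − 7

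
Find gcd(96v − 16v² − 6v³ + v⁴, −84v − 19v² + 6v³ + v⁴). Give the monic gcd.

−4v + v²

Euclidean algorithm in ℚ[v]:
  v⁴ − 6v³ − 16v² + 96v = (v⁴ + 6v³ − 19v² − 84v) + (−12v³ + 3v² + 180v)
  v⁴ + 6v³ − 19v² − 84v = (−(1/12)v − 25/48)(−12v³ + 3v² + 180v) + (−(39/16)v² + (39/4)v)
  −12v³ + 3v² + 180v = ((64/13)v + 240/13)(−(39/16)v² + (39/4)v) + (0)
Last nonzero remainder: −(39/16)v² + (39/4)v. Dividing through by −39/16 gives the monic gcd v² − 4v.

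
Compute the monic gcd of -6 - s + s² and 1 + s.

Repeated division with remainder:
  s² - s - 6 = (s - 2)(s + 1) + (-4)
  s + 1 = (-(1/4)s - 1/4)(-4) + (0)
The last nonzero remainder is the constant -4, so the polynomials are coprime and gcd = 1.

1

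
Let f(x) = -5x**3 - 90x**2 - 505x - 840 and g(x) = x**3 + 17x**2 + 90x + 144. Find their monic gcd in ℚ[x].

x**2 + 11x + 24

Euclidean algorithm in ℚ[x]:
  -5x**3 - 90x**2 - 505x - 840 = (-5)(x**3 + 17x**2 + 90x + 144) + (-5x**2 - 55x - 120)
  x**3 + 17x**2 + 90x + 144 = (-(1/5)x - 6/5)(-5x**2 - 55x - 120) + (0)
Last nonzero remainder: -5x**2 - 55x - 120. Dividing through by -5 gives the monic gcd x**2 + 11x + 24.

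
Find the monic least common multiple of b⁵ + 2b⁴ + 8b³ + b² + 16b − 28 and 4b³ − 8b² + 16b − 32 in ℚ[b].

b⁶ + 4b⁴ − 15b³ + 14b² − 60b + 56

By polynomial division,
  b⁵ + 2b⁴ + 8b³ + b² + 16b − 28 = ((1/4)b² + b + 3)(4b³ − 8b² + 16b − 32) + (17b² + 68)
  4b³ − 8b² + 16b − 32 = ((4/17)b − 8/17)(17b² + 68) + (0)
Last nonzero remainder: 17b² + 68. Dividing through by 17 gives the monic gcd b² + 4.
Then lcm(f, g) = f·g / gcd(f, g); expanding and making the result monic gives the answer.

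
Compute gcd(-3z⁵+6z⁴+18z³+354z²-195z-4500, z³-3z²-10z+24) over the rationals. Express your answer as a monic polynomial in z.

Apply the Euclidean algorithm:
  -3z⁵+6z⁴+18z³+354z²-195z-4500 = (-3z²-3z-21)(z³-3z²-10z+24) + (333z²-333z-3996)
  z³-3z²-10z+24 = ((1/333)z-2/333)(333z²-333z-3996) + (0)
Last nonzero remainder: 333z²-333z-3996. Dividing through by 333 gives the monic gcd z²-z-12.

z²-z-12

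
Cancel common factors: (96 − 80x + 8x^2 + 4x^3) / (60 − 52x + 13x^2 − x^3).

Apply the Euclidean algorithm:
  4x^3 + 8x^2 − 80x + 96 = (−4)(−x^3 + 13x^2 − 52x + 60) + (60x^2 − 288x + 336)
  −x^3 + 13x^2 − 52x + 60 = (−(1/60)x + 41/300)(60x^2 − 288x + 336) + (−(176/25)x + 352/25)
  60x^2 − 288x + 336 = (−(375/44)x + 525/22)(−(176/25)x + 352/25) + (0)
Last nonzero remainder: −(176/25)x + 352/25. Dividing through by −176/25 gives the monic gcd x − 2.
Cancel x − 2 from numerator and denominator to get the reduced form.

(48 − 16x − 4x^2)/(30 − 11x + x^2)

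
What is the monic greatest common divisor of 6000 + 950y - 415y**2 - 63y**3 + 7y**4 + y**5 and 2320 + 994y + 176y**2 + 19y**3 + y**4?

40 + 13y + y**2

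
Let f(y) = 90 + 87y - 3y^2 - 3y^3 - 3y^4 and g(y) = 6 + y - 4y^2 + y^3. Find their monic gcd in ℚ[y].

-3 - 2y + y^2

Apply the Euclidean algorithm:
  -3y^4 - 3y^3 - 3y^2 + 87y + 90 = (-3y - 15)(y^3 - 4y^2 + y + 6) + (-60y^2 + 120y + 180)
  y^3 - 4y^2 + y + 6 = (-(1/60)y + 1/30)(-60y^2 + 120y + 180) + (0)
Last nonzero remainder: -60y^2 + 120y + 180. Dividing through by -60 gives the monic gcd y^2 - 2y - 3.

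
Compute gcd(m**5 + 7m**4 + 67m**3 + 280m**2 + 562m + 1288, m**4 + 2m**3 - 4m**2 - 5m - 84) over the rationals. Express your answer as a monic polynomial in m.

Repeated division with remainder:
  m**5 + 7m**4 + 67m**3 + 280m**2 + 562m + 1288 = (m + 5)(m**4 + 2m**3 - 4m**2 - 5m - 84) + (61m**3 + 305m**2 + 671m + 1708)
  m**4 + 2m**3 - 4m**2 - 5m - 84 = ((1/61)m - 3/61)(61m**3 + 305m**2 + 671m + 1708) + (0)
Last nonzero remainder: 61m**3 + 305m**2 + 671m + 1708. Dividing through by 61 gives the monic gcd m**3 + 5m**2 + 11m + 28.

m**3 + 5m**2 + 11m + 28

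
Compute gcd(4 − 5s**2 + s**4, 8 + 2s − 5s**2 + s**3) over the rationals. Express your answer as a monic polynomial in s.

Repeated division with remainder:
  s**4 − 5s**2 + 4 = (s + 5)(s**3 − 5s**2 + 2s + 8) + (18s**2 − 18s − 36)
  s**3 − 5s**2 + 2s + 8 = ((1/18)s − 2/9)(18s**2 − 18s − 36) + (0)
Last nonzero remainder: 18s**2 − 18s − 36. Dividing through by 18 gives the monic gcd s**2 − s − 2.

−2 − s + s**2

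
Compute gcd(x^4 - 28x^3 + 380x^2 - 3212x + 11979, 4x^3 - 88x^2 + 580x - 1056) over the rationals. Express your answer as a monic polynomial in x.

x - 11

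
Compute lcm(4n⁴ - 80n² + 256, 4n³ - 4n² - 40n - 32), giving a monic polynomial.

n⁵ + n⁴ - 20n³ - 20n² + 64n + 64

Euclidean algorithm in ℚ[n]:
  4n⁴ - 80n² + 256 = (n + 1)(4n³ - 4n² - 40n - 32) + (-36n² + 72n + 288)
  4n³ - 4n² - 40n - 32 = (-(1/9)n - 1/9)(-36n² + 72n + 288) + (0)
Last nonzero remainder: -36n² + 72n + 288. Dividing through by -36 gives the monic gcd n² - 2n - 8.
Then lcm(f, g) = f·g / gcd(f, g); expanding and making the result monic gives the answer.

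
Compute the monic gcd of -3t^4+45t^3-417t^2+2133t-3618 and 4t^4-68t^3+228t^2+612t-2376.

Apply the Euclidean algorithm:
  -3t^4+45t^3-417t^2+2133t-3618 = (-3/4)(4t^4-68t^3+228t^2+612t-2376) + (-6t^3-246t^2+2592t-5400)
  4t^4-68t^3+228t^2+612t-2376 = (-(2/3)t+116/3)(-6t^3-246t^2+2592t-5400) + (11468t^2-103212t+206424)
  -6t^3-246t^2+2592t-5400 = (-(3/5734)t-75/2867)(11468t^2-103212t+206424) + (0)
Last nonzero remainder: 11468t^2-103212t+206424. Dividing through by 11468 gives the monic gcd t^2-9t+18.

t^2-9t+18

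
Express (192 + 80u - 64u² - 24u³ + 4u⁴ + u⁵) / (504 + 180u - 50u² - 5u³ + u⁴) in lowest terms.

Euclidean algorithm in ℚ[u]:
  u⁵ + 4u⁴ - 24u³ - 64u² + 80u + 192 = (u + 9)(u⁴ - 5u³ - 50u² + 180u + 504) + (71u³ + 206u² - 2044u - 4344)
  u⁴ - 5u³ - 50u² + 180u + 504 = ((1/71)u - 561/5041)(71u³ + 206u² - 2044u - 4344) + ((8640/5041)u² + (69120/5041)u + 103680/5041)
  71u³ + 206u² - 2044u - 4344 = ((357911/8640)u - 912421/4320)((8640/5041)u² + (69120/5041)u + 103680/5041) + (0)
Last nonzero remainder: (8640/5041)u² + (69120/5041)u + 103680/5041. Dividing through by 8640/5041 gives the monic gcd u² + 8u + 12.
Cancel u² + 8u + 12 from numerator and denominator to get the reduced form.

(16 - 4u - 4u² + u³)/(42 - 13u + u²)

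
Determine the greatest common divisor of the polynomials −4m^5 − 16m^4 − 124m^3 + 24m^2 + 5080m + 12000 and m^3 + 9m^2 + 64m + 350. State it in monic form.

m^2 + 2m + 50

By polynomial division,
  −4m^5 − 16m^4 − 124m^3 + 24m^2 + 5080m + 12000 = (−4m^2 + 20m − 48)(m^3 + 9m^2 + 64m + 350) + (576m^2 + 1152m + 28800)
  m^3 + 9m^2 + 64m + 350 = ((1/576)m + 7/576)(576m^2 + 1152m + 28800) + (0)
Last nonzero remainder: 576m^2 + 1152m + 28800. Dividing through by 576 gives the monic gcd m^2 + 2m + 50.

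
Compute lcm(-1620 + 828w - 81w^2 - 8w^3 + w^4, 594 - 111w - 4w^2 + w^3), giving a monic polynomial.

-17820 + 7488w - 63w^2 - 169w^3 + 3w^4 + w^5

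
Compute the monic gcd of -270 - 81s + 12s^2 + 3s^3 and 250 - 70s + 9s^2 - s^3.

-5 + s

By polynomial division,
  3s^3 + 12s^2 - 81s - 270 = (-3)(-s^3 + 9s^2 - 70s + 250) + (39s^2 - 291s + 480)
  -s^3 + 9s^2 - 70s + 250 = (-(1/39)s + 20/507)(39s^2 - 291s + 480) + (-(7810/169)s + 39050/169)
  39s^2 - 291s + 480 = (-(6591/7810)s + 8112/3905)(-(7810/169)s + 39050/169) + (0)
Last nonzero remainder: -(7810/169)s + 39050/169. Dividing through by -7810/169 gives the monic gcd s - 5.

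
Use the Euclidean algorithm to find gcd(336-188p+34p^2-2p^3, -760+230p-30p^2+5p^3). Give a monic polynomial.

Repeated division with remainder:
  -2p^3+34p^2-188p+336 = (-2/5)(5p^3-30p^2+230p-760) + (22p^2-96p+32)
  5p^3-30p^2+230p-760 = ((5/22)p-45/121)(22p^2-96p+32) + ((22630/121)p-90520/121)
  22p^2-96p+32 = ((1331/11315)p-484/11315)((22630/121)p-90520/121) + (0)
Last nonzero remainder: (22630/121)p-90520/121. Dividing through by 22630/121 gives the monic gcd p-4.

-4+p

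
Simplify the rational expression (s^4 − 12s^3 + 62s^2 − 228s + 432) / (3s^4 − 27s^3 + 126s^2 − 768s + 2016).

By polynomial division,
  s^4 − 12s^3 + 62s^2 − 228s + 432 = (1/3)(3s^4 − 27s^3 + 126s^2 − 768s + 2016) + (−3s^3 + 20s^2 + 28s − 240)
  3s^4 − 27s^3 + 126s^2 − 768s + 2016 = (−s + 7/3)(−3s^3 + 20s^2 + 28s − 240) + ((322/3)s^2 − (3220/3)s + 2576)
  −3s^3 + 20s^2 + 28s − 240 = (−(9/322)s − 15/161)((322/3)s^2 − (3220/3)s + 2576) + (0)
Last nonzero remainder: (322/3)s^2 − (3220/3)s + 2576. Dividing through by 322/3 gives the monic gcd s^2 − 10s + 24.
Cancel s^2 − 10s + 24 from numerator and denominator to get the reduced form.

(s^2 − 2s + 18)/(3s^2 + 3s + 84)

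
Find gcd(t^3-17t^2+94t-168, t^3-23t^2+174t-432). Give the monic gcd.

t-6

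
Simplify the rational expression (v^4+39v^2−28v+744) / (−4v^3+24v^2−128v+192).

(−v^2−4v−31)/(4v−8)

By polynomial division,
  v^4+39v^2−28v+744 = (−(1/4)v−3/2)(−4v^3+24v^2−128v+192) + (43v^2−172v+1032)
  −4v^3+24v^2−128v+192 = (−(4/43)v+8/43)(43v^2−172v+1032) + (0)
Last nonzero remainder: 43v^2−172v+1032. Dividing through by 43 gives the monic gcd v^2−4v+24.
Cancel v^2−4v+24 from numerator and denominator to get the reduced form.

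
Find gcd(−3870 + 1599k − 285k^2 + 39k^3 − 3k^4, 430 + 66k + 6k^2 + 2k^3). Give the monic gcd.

43 − 2k + k^2

Euclidean algorithm in ℚ[k]:
  −3k^4 + 39k^3 − 285k^2 + 1599k − 3870 = (−(3/2)k + 24)(2k^3 + 6k^2 + 66k + 430) + (−330k^2 + 660k − 14190)
  2k^3 + 6k^2 + 66k + 430 = (−(1/165)k − 1/33)(−330k^2 + 660k − 14190) + (0)
Last nonzero remainder: −330k^2 + 660k − 14190. Dividing through by −330 gives the monic gcd k^2 − 2k + 43.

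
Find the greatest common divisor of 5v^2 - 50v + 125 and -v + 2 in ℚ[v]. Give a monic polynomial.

Apply the Euclidean algorithm:
  5v^2 - 50v + 125 = (-5v + 40)(-v + 2) + (45)
  -v + 2 = (-(1/45)v + 2/45)(45) + (0)
The last nonzero remainder is the constant 45, so the polynomials are coprime and gcd = 1.

1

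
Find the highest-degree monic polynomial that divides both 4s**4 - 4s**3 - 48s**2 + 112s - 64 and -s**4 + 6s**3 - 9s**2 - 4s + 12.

Repeated division with remainder:
  4s**4 - 4s**3 - 48s**2 + 112s - 64 = (-4)(-s**4 + 6s**3 - 9s**2 - 4s + 12) + (20s**3 - 84s**2 + 96s - 16)
  -s**4 + 6s**3 - 9s**2 - 4s + 12 = (-(1/20)s + 9/100)(20s**3 - 84s**2 + 96s - 16) + ((84/25)s**2 - (336/25)s + 336/25)
  20s**3 - 84s**2 + 96s - 16 = ((125/21)s - 25/21)((84/25)s**2 - (336/25)s + 336/25) + (0)
Last nonzero remainder: (84/25)s**2 - (336/25)s + 336/25. Dividing through by 84/25 gives the monic gcd s**2 - 4s + 4.

s**2 - 4s + 4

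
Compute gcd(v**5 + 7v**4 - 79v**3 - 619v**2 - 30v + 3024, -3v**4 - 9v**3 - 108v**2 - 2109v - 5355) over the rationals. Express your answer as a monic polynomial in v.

Euclidean algorithm in ℚ[v]:
  v**5 + 7v**4 - 79v**3 - 619v**2 - 30v + 3024 = (-(1/3)v - 4/3)(-3v**4 - 9v**3 - 108v**2 - 2109v - 5355) + (-127v**3 - 1466v**2 - 4627v - 4116)
  -3v**4 - 9v**3 - 108v**2 - 2109v - 5355 = ((3/127)v - 3255/16129)(-127v**3 - 1466v**2 - 4627v - 4116) + (-(4750875/16129)v**2 - (47508750/16129)v - 99768375/16129)
  -127v**3 - 1466v**2 - 4627v - 4116 = ((2048383/4750875)v + 3161284/4750875)(-(4750875/16129)v**2 - (47508750/16129)v - 99768375/16129) + (0)
Last nonzero remainder: -(4750875/16129)v**2 - (47508750/16129)v - 99768375/16129. Dividing through by -4750875/16129 gives the monic gcd v**2 + 10v + 21.

v**2 + 10v + 21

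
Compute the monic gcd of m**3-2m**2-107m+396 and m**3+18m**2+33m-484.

Apply the Euclidean algorithm:
  m**3-2m**2-107m+396 = (m**3+18m**2+33m-484) + (-20m**2-140m+880)
  m**3+18m**2+33m-484 = (-(1/20)m-11/20)(-20m**2-140m+880) + (0)
Last nonzero remainder: -20m**2-140m+880. Dividing through by -20 gives the monic gcd m**2+7m-44.

m**2+7m-44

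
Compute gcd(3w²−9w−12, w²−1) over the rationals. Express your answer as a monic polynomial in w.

Repeated division with remainder:
  3w²−9w−12 = (3)(w²−1) + (−9w−9)
  w²−1 = (−(1/9)w+1/9)(−9w−9) + (0)
Last nonzero remainder: −9w−9. Dividing through by −9 gives the monic gcd w+1.

w+1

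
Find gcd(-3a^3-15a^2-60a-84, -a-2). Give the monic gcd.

a+2

Apply the Euclidean algorithm:
  -3a^3-15a^2-60a-84 = (3a^2+9a+42)(-a-2) + (0)
Last nonzero remainder: -a-2. Dividing through by -1 gives the monic gcd a+2.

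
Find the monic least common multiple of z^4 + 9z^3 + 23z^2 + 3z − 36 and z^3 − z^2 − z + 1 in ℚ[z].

By polynomial division,
  z^4 + 9z^3 + 23z^2 + 3z − 36 = (z + 10)(z^3 − z^2 − z + 1) + (34z^2 + 12z − 46)
  z^3 − z^2 − z + 1 = ((1/34)z − 23/578)(34z^2 + 12z − 46) + ((240/289)z − 240/289)
  34z^2 + 12z − 46 = ((4913/120)z + 6647/120)((240/289)z − 240/289) + (0)
Last nonzero remainder: (240/289)z − 240/289. Dividing through by 240/289 gives the monic gcd z − 1.
Then lcm(f, g) = f·g / gcd(f, g); expanding and making the result monic gives the answer.

z^6 + 9z^5 + 22z^4 − 6z^3 − 59z^2 − 3z + 36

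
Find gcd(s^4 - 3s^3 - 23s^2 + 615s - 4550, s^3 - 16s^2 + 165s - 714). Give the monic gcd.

Apply the Euclidean algorithm:
  s^4 - 3s^3 - 23s^2 + 615s - 4550 = (s + 13)(s^3 - 16s^2 + 165s - 714) + (20s^2 - 816s + 4732)
  s^3 - 16s^2 + 165s - 714 = ((1/20)s + 31/25)(20s^2 - 816s + 4732) + ((23506/25)s - 164542/25)
  20s^2 - 816s + 4732 = ((250/11753)s - 8450/11753)((23506/25)s - 164542/25) + (0)
Last nonzero remainder: (23506/25)s - 164542/25. Dividing through by 23506/25 gives the monic gcd s - 7.

s - 7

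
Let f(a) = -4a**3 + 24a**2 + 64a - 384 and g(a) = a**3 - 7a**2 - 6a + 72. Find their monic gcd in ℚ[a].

a**2 - 10a + 24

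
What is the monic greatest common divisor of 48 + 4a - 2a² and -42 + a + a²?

Apply the Euclidean algorithm:
  -2a² + 4a + 48 = (-2)(a² + a - 42) + (6a - 36)
  a² + a - 42 = ((1/6)a + 7/6)(6a - 36) + (0)
Last nonzero remainder: 6a - 36. Dividing through by 6 gives the monic gcd a - 6.

-6 + a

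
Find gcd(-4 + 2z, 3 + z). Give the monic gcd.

1

Euclidean algorithm in ℚ[z]:
  2z - 4 = (2)(z + 3) + (-10)
  z + 3 = (-(1/10)z - 3/10)(-10) + (0)
The last nonzero remainder is the constant -10, so the polynomials are coprime and gcd = 1.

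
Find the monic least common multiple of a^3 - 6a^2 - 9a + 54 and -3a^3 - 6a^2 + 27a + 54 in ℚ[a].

a^4 - 4a^3 - 21a^2 + 36a + 108

Repeated division with remainder:
  a^3 - 6a^2 - 9a + 54 = (-1/3)(-3a^3 - 6a^2 + 27a + 54) + (-8a^2 + 72)
  -3a^3 - 6a^2 + 27a + 54 = ((3/8)a + 3/4)(-8a^2 + 72) + (0)
Last nonzero remainder: -8a^2 + 72. Dividing through by -8 gives the monic gcd a^2 - 9.
Then lcm(f, g) = f·g / gcd(f, g); expanding and making the result monic gives the answer.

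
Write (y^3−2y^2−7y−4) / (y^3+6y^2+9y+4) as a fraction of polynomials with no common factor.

(y−4)/(y+4)

Repeated division with remainder:
  y^3−2y^2−7y−4 = (y^3+6y^2+9y+4) + (−8y^2−16y−8)
  y^3+6y^2+9y+4 = (−(1/8)y−1/2)(−8y^2−16y−8) + (0)
Last nonzero remainder: −8y^2−16y−8. Dividing through by −8 gives the monic gcd y^2+2y+1.
Cancel y^2+2y+1 from numerator and denominator to get the reduced form.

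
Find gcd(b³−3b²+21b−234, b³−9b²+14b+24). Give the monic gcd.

By polynomial division,
  b³−3b²+21b−234 = (b³−9b²+14b+24) + (6b²+7b−258)
  b³−9b²+14b+24 = ((1/6)b−61/36)(6b²+7b−258) + ((2479/36)b−2479/6)
  6b²+7b−258 = ((216/2479)b+1548/2479)((2479/36)b−2479/6) + (0)
Last nonzero remainder: (2479/36)b−2479/6. Dividing through by 2479/36 gives the monic gcd b−6.

b−6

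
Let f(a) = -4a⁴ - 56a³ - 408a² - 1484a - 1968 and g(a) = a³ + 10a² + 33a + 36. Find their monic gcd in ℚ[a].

a² + 7a + 12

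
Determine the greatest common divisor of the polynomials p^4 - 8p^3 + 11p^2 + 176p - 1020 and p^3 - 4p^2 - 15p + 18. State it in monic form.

Apply the Euclidean algorithm:
  p^4 - 8p^3 + 11p^2 + 176p - 1020 = (p - 4)(p^3 - 4p^2 - 15p + 18) + (10p^2 + 98p - 948)
  p^3 - 4p^2 - 15p + 18 = ((1/10)p - 69/50)(10p^2 + 98p - 948) + ((5376/25)p - 32256/25)
  10p^2 + 98p - 948 = ((125/2688)p + 1975/2688)((5376/25)p - 32256/25) + (0)
Last nonzero remainder: (5376/25)p - 32256/25. Dividing through by 5376/25 gives the monic gcd p - 6.

p - 6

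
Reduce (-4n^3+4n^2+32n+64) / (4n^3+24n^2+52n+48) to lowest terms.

(-n+4)/(n+3)

Euclidean algorithm in ℚ[n]:
  -4n^3+4n^2+32n+64 = (-1)(4n^3+24n^2+52n+48) + (28n^2+84n+112)
  4n^3+24n^2+52n+48 = ((1/7)n+3/7)(28n^2+84n+112) + (0)
Last nonzero remainder: 28n^2+84n+112. Dividing through by 28 gives the monic gcd n^2+3n+4.
Cancel n^2+3n+4 from numerator and denominator to get the reduced form.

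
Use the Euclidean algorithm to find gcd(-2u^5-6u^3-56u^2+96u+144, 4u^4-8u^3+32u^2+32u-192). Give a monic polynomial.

By polynomial division,
  -2u^5-6u^3-56u^2+96u+144 = (-(1/2)u-1)(4u^4-8u^3+32u^2+32u-192) + (2u^3-8u^2+32u-48)
  4u^4-8u^3+32u^2+32u-192 = (2u+4)(2u^3-8u^2+32u-48) + (0)
Last nonzero remainder: 2u^3-8u^2+32u-48. Dividing through by 2 gives the monic gcd u^3-4u^2+16u-24.

u^3-4u^2+16u-24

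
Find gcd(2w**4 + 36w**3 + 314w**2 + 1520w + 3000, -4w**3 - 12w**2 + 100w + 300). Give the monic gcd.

Repeated division with remainder:
  2w**4 + 36w**3 + 314w**2 + 1520w + 3000 = (-(1/2)w - 15/2)(-4w**3 - 12w**2 + 100w + 300) + (274w**2 + 2420w + 5250)
  -4w**3 - 12w**2 + 100w + 300 = (-(2/137)w + 1598/18769)(274w**2 + 2420w + 5250) + (-(551760/18769)w - 2758800/18769)
  274w**2 + 2420w + 5250 = (-(2571353/275880)w - 656915/18392)(-(551760/18769)w - 2758800/18769) + (0)
Last nonzero remainder: -(551760/18769)w - 2758800/18769. Dividing through by -551760/18769 gives the monic gcd w + 5.

w + 5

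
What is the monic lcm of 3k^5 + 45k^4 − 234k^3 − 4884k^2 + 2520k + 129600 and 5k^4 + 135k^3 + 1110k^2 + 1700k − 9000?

k^6 + 13k^5 − 108k^4 − 1472k^3 + 4096k^2 + 41520k − 86400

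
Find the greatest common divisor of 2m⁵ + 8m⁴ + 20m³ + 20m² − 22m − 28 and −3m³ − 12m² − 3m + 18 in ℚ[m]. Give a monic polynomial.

m² + m − 2

By polynomial division,
  2m⁵ + 8m⁴ + 20m³ + 20m² − 22m − 28 = (−(2/3)m² − 6)(−3m³ − 12m² − 3m + 18) + (−40m² − 40m + 80)
  −3m³ − 12m² − 3m + 18 = ((3/40)m + 9/40)(−40m² − 40m + 80) + (0)
Last nonzero remainder: −40m² − 40m + 80. Dividing through by −40 gives the monic gcd m² + m − 2.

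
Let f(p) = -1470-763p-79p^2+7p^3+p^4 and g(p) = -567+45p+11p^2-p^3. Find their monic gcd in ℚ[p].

Apply the Euclidean algorithm:
  p^4+7p^3-79p^2-763p-1470 = (-p-18)(-p^3+11p^2+45p-567) + (164p^2-520p-11676)
  -p^3+11p^2+45p-567 = (-(1/164)p+321/6724)(164p^2-520p-11676) + (-(2304/1681)p-16128/1681)
  164p^2-520p-11676 = (-(68921/576)p+233659/192)(-(2304/1681)p-16128/1681) + (0)
Last nonzero remainder: -(2304/1681)p-16128/1681. Dividing through by -2304/1681 gives the monic gcd p+7.

7+p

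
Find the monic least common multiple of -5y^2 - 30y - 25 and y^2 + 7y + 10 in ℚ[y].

Apply the Euclidean algorithm:
  -5y^2 - 30y - 25 = (-5)(y^2 + 7y + 10) + (5y + 25)
  y^2 + 7y + 10 = ((1/5)y + 2/5)(5y + 25) + (0)
Last nonzero remainder: 5y + 25. Dividing through by 5 gives the monic gcd y + 5.
Then lcm(f, g) = f·g / gcd(f, g); expanding and making the result monic gives the answer.

y^3 + 8y^2 + 17y + 10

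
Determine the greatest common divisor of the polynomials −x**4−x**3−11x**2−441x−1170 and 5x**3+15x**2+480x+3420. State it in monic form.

x+6

By polynomial division,
  −x**4−x**3−11x**2−441x−1170 = (−(1/5)x+2/5)(5x**3+15x**2+480x+3420) + (79x**2+51x−2538)
  5x**3+15x**2+480x+3420 = ((5/79)x+930/6241)(79x**2+51x−2538) + ((3950760/6241)x+23704560/6241)
  79x**2+51x−2538 = ((493039/3950760)x−879981/1316920)((3950760/6241)x+23704560/6241) + (0)
Last nonzero remainder: (3950760/6241)x+23704560/6241. Dividing through by 3950760/6241 gives the monic gcd x+6.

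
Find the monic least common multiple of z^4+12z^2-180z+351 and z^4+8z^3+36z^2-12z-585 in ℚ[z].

z^5+5z^4+12z^3-120z^2-549z+1755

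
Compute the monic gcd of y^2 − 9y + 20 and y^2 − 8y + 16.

y − 4

Apply the Euclidean algorithm:
  y^2 − 9y + 20 = (y^2 − 8y + 16) + (−y + 4)
  y^2 − 8y + 16 = (−y + 4)(−y + 4) + (0)
Last nonzero remainder: −y + 4. Dividing through by −1 gives the monic gcd y − 4.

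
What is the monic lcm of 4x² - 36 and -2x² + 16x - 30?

x³ - 5x² - 9x + 45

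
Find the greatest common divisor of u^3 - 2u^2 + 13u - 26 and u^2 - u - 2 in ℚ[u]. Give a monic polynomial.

u - 2

Repeated division with remainder:
  u^3 - 2u^2 + 13u - 26 = (u - 1)(u^2 - u - 2) + (14u - 28)
  u^2 - u - 2 = ((1/14)u + 1/14)(14u - 28) + (0)
Last nonzero remainder: 14u - 28. Dividing through by 14 gives the monic gcd u - 2.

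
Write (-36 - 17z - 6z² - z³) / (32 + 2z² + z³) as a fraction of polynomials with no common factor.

(-9 - 2z - z²)/(8 - 2z + z²)

By polynomial division,
  -z³ - 6z² - 17z - 36 = (-1)(z³ + 2z² + 32) + (-4z² - 17z - 4)
  z³ + 2z² + 32 = (-(1/4)z + 9/16)(-4z² - 17z - 4) + ((137/16)z + 137/4)
  -4z² - 17z - 4 = (-(64/137)z - 16/137)((137/16)z + 137/4) + (0)
Last nonzero remainder: (137/16)z + 137/4. Dividing through by 137/16 gives the monic gcd z + 4.
Cancel z + 4 from numerator and denominator to get the reduced form.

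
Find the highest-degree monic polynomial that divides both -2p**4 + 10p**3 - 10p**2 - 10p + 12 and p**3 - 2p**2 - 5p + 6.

Euclidean algorithm in ℚ[p]:
  -2p**4 + 10p**3 - 10p**2 - 10p + 12 = (-2p + 6)(p**3 - 2p**2 - 5p + 6) + (-8p**2 + 32p - 24)
  p**3 - 2p**2 - 5p + 6 = (-(1/8)p - 1/4)(-8p**2 + 32p - 24) + (0)
Last nonzero remainder: -8p**2 + 32p - 24. Dividing through by -8 gives the monic gcd p**2 - 4p + 3.

p**2 - 4p + 3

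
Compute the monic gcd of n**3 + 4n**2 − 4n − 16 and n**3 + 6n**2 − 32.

By polynomial division,
  n**3 + 4n**2 − 4n − 16 = (n**3 + 6n**2 − 32) + (−2n**2 − 4n + 16)
  n**3 + 6n**2 − 32 = (−(1/2)n − 2)(−2n**2 − 4n + 16) + (0)
Last nonzero remainder: −2n**2 − 4n + 16. Dividing through by −2 gives the monic gcd n**2 + 2n − 8.

n**2 + 2n − 8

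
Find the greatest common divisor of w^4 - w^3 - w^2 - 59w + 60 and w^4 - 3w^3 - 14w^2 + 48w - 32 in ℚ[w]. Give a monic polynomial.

w^2 - 5w + 4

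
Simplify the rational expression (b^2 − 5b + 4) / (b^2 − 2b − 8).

Apply the Euclidean algorithm:
  b^2 − 5b + 4 = (b^2 − 2b − 8) + (−3b + 12)
  b^2 − 2b − 8 = (−(1/3)b − 2/3)(−3b + 12) + (0)
Last nonzero remainder: −3b + 12. Dividing through by −3 gives the monic gcd b − 4.
Cancel b − 4 from numerator and denominator to get the reduced form.

(b − 1)/(b + 2)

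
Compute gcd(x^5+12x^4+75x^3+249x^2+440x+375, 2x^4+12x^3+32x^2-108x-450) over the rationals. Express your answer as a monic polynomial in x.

By polynomial division,
  x^5+12x^4+75x^3+249x^2+440x+375 = ((1/2)x+3)(2x^4+12x^3+32x^2-108x-450) + (23x^3+207x^2+989x+1725)
  2x^4+12x^3+32x^2-108x-450 = ((2/23)x-6/23)(23x^3+207x^2+989x+1725) + (0)
Last nonzero remainder: 23x^3+207x^2+989x+1725. Dividing through by 23 gives the monic gcd x^3+9x^2+43x+75.

x^3+9x^2+43x+75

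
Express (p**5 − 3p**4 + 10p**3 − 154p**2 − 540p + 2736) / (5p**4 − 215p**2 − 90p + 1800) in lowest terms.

(p**2 + 2p + 38)/(5p + 25)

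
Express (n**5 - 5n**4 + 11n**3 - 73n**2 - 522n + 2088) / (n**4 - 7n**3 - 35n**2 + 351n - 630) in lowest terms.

(n**3 + 4n**2 + 29n + 116)/(n**2 + 2n - 35)

Euclidean algorithm in ℚ[n]:
  n**5 - 5n**4 + 11n**3 - 73n**2 - 522n + 2088 = (n + 2)(n**4 - 7n**3 - 35n**2 + 351n - 630) + (60n**3 - 354n**2 - 594n + 3348)
  n**4 - 7n**3 - 35n**2 + 351n - 630 = ((1/60)n - 11/600)(60n**3 - 354n**2 - 594n + 3348) + (-(3159/100)n**2 + (28431/100)n - 28431/50)
  60n**3 - 354n**2 - 594n + 3348 = (-(2000/1053)n - 6200/1053)(-(3159/100)n**2 + (28431/100)n - 28431/50) + (0)
Last nonzero remainder: -(3159/100)n**2 + (28431/100)n - 28431/50. Dividing through by -3159/100 gives the monic gcd n**2 - 9n + 18.
Cancel n**2 - 9n + 18 from numerator and denominator to get the reduced form.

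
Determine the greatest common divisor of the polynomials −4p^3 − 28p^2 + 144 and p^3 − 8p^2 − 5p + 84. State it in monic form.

p + 3

By polynomial division,
  −4p^3 − 28p^2 + 144 = (−4)(p^3 − 8p^2 − 5p + 84) + (−60p^2 − 20p + 480)
  p^3 − 8p^2 − 5p + 84 = (−(1/60)p + 5/36)(−60p^2 − 20p + 480) + ((52/9)p + 52/3)
  −60p^2 − 20p + 480 = (−(135/13)p + 360/13)((52/9)p + 52/3) + (0)
Last nonzero remainder: (52/9)p + 52/3. Dividing through by 52/9 gives the monic gcd p + 3.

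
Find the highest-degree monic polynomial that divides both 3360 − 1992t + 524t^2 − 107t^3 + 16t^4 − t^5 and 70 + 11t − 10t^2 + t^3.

35 − 12t + t^2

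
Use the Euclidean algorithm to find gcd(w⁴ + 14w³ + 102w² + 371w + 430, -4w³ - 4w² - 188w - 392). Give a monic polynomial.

w + 2

Repeated division with remainder:
  w⁴ + 14w³ + 102w² + 371w + 430 = (-(1/4)w - 13/4)(-4w³ - 4w² - 188w - 392) + (42w² - 338w - 844)
  -4w³ - 4w² - 188w - 392 = (-(2/21)w - 380/441)(42w² - 338w - 844) + (-(246796/441)w - 493592/441)
  42w² - 338w - 844 = (-(9261/123398)w + 93051/123398)(-(246796/441)w - 493592/441) + (0)
Last nonzero remainder: -(246796/441)w - 493592/441. Dividing through by -246796/441 gives the monic gcd w + 2.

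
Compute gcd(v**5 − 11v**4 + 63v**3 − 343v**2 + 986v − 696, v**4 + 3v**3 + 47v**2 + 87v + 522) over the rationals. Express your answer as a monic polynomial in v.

v**2 + 29

Repeated division with remainder:
  v**5 − 11v**4 + 63v**3 − 343v**2 + 986v − 696 = (v − 14)(v**4 + 3v**3 + 47v**2 + 87v + 522) + (58v**3 + 228v**2 + 1682v + 6612)
  v**4 + 3v**3 + 47v**2 + 87v + 522 = ((1/58)v − 27/1682)(58v**3 + 228v**2 + 1682v + 6612) + ((18216/841)v**2 + 18216/29)
  58v**3 + 228v**2 + 1682v + 6612 = ((24389/9108)v + 15979/1518)((18216/841)v**2 + 18216/29) + (0)
Last nonzero remainder: (18216/841)v**2 + 18216/29. Dividing through by 18216/841 gives the monic gcd v**2 + 29.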